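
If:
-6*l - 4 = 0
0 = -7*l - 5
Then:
No Solution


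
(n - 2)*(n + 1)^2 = n^3 - 3*n - 2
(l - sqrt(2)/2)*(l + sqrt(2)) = l^2 + sqrt(2)*l/2 - 1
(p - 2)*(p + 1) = p^2 - p - 2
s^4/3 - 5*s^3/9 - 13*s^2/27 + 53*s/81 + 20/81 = (s/3 + 1/3)*(s - 5/3)*(s - 4/3)*(s + 1/3)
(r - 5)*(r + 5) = r^2 - 25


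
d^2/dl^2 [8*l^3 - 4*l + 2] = 48*l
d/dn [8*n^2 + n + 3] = 16*n + 1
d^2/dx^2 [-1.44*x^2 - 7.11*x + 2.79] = -2.88000000000000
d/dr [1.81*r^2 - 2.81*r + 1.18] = 3.62*r - 2.81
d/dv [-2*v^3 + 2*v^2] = 2*v*(2 - 3*v)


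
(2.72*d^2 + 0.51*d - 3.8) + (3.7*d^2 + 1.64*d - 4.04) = 6.42*d^2 + 2.15*d - 7.84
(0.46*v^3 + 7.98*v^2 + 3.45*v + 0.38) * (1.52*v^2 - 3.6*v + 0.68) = 0.6992*v^5 + 10.4736*v^4 - 23.1712*v^3 - 6.416*v^2 + 0.978*v + 0.2584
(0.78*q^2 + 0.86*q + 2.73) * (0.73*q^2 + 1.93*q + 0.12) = 0.5694*q^4 + 2.1332*q^3 + 3.7463*q^2 + 5.3721*q + 0.3276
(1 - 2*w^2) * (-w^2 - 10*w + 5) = 2*w^4 + 20*w^3 - 11*w^2 - 10*w + 5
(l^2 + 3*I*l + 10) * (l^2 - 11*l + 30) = l^4 - 11*l^3 + 3*I*l^3 + 40*l^2 - 33*I*l^2 - 110*l + 90*I*l + 300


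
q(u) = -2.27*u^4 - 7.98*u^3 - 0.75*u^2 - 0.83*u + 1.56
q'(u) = -9.08*u^3 - 23.94*u^2 - 1.5*u - 0.83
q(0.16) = 1.37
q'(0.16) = -1.72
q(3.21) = -513.80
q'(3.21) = -552.66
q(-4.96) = -412.92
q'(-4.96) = 525.63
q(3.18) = -497.41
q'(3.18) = -539.68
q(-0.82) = 5.11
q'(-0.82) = -10.69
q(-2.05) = 28.77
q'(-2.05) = -20.14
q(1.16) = -16.98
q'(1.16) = -48.96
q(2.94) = -379.75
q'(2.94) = -442.91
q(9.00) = -20777.55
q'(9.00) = -8572.79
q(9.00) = -20777.55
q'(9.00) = -8572.79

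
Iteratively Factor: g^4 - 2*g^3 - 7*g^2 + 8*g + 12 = (g - 2)*(g^3 - 7*g - 6) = (g - 2)*(g + 2)*(g^2 - 2*g - 3) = (g - 2)*(g + 1)*(g + 2)*(g - 3)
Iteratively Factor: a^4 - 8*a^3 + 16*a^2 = (a)*(a^3 - 8*a^2 + 16*a) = a*(a - 4)*(a^2 - 4*a) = a^2*(a - 4)*(a - 4)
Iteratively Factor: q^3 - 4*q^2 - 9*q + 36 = (q - 3)*(q^2 - q - 12) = (q - 3)*(q + 3)*(q - 4)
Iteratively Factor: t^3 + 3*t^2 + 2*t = (t + 2)*(t^2 + t) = (t + 1)*(t + 2)*(t)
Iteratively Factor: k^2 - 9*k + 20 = (k - 4)*(k - 5)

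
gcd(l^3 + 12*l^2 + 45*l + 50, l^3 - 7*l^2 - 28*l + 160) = l + 5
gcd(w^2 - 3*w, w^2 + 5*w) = w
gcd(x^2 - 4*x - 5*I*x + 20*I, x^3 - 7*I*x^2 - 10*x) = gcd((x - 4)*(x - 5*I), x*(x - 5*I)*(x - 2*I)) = x - 5*I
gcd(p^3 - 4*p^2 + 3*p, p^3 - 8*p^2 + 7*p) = p^2 - p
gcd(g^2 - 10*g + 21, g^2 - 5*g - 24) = 1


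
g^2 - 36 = (g - 6)*(g + 6)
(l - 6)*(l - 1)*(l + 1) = l^3 - 6*l^2 - l + 6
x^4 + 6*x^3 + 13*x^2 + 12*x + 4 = (x + 1)^2*(x + 2)^2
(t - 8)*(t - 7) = t^2 - 15*t + 56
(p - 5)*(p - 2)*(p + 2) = p^3 - 5*p^2 - 4*p + 20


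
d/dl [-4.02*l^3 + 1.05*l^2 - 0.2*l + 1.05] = -12.06*l^2 + 2.1*l - 0.2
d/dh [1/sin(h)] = -cos(h)/sin(h)^2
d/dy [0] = 0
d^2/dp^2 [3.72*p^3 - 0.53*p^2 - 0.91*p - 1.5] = 22.32*p - 1.06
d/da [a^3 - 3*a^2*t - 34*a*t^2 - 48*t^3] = 3*a^2 - 6*a*t - 34*t^2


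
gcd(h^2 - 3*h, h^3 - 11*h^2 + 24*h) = h^2 - 3*h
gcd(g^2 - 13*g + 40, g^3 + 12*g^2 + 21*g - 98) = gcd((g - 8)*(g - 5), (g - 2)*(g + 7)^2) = 1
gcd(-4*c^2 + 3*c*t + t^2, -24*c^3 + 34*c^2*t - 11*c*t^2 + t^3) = -c + t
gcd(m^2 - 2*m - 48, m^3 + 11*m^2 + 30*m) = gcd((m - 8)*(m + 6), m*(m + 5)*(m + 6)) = m + 6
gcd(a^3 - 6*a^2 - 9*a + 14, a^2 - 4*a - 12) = a + 2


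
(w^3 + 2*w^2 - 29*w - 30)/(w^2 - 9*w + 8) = (w^3 + 2*w^2 - 29*w - 30)/(w^2 - 9*w + 8)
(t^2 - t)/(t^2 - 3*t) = (t - 1)/(t - 3)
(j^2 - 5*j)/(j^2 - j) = (j - 5)/(j - 1)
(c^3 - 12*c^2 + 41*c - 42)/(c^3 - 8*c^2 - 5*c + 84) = (c^2 - 5*c + 6)/(c^2 - c - 12)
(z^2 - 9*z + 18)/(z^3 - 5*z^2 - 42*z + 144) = (z - 6)/(z^2 - 2*z - 48)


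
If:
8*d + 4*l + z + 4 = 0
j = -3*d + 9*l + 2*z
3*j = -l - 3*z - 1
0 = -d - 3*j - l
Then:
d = -83/193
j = 29/193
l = -4/193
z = -92/193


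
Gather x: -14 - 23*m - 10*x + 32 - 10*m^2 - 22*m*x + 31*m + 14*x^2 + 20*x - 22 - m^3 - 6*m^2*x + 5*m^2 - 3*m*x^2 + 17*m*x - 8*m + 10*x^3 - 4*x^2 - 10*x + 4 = -m^3 - 5*m^2 + 10*x^3 + x^2*(10 - 3*m) + x*(-6*m^2 - 5*m)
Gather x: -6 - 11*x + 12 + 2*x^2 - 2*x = 2*x^2 - 13*x + 6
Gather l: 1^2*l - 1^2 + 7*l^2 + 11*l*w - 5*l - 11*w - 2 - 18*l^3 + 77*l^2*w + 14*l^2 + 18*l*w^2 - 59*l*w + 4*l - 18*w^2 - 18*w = -18*l^3 + l^2*(77*w + 21) + l*(18*w^2 - 48*w) - 18*w^2 - 29*w - 3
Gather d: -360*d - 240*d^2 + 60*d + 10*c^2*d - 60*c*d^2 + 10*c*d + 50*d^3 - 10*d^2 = 50*d^3 + d^2*(-60*c - 250) + d*(10*c^2 + 10*c - 300)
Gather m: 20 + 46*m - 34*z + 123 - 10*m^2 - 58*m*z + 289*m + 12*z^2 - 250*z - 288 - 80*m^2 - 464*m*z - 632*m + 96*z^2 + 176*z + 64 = -90*m^2 + m*(-522*z - 297) + 108*z^2 - 108*z - 81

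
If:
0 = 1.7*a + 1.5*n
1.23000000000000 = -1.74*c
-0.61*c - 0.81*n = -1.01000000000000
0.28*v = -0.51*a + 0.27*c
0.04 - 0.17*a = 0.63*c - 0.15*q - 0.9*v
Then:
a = -1.57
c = -0.71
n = 1.78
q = -18.08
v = 2.18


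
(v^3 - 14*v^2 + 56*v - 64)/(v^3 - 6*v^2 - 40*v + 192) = (v - 2)/(v + 6)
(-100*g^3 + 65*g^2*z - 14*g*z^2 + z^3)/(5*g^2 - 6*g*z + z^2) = (20*g^2 - 9*g*z + z^2)/(-g + z)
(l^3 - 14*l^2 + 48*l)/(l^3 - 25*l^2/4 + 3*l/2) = 4*(l - 8)/(4*l - 1)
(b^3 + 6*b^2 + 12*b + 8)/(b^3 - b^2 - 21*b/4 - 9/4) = 4*(b^3 + 6*b^2 + 12*b + 8)/(4*b^3 - 4*b^2 - 21*b - 9)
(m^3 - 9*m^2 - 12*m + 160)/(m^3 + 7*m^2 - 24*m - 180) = (m^2 - 4*m - 32)/(m^2 + 12*m + 36)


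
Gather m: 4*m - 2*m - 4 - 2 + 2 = 2*m - 4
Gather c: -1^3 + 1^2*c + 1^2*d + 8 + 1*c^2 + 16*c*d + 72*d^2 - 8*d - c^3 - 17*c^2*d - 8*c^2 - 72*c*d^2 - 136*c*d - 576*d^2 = -c^3 + c^2*(-17*d - 7) + c*(-72*d^2 - 120*d + 1) - 504*d^2 - 7*d + 7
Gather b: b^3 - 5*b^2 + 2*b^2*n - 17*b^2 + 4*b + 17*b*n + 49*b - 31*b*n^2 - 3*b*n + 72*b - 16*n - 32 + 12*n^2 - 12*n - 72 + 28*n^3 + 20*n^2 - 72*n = b^3 + b^2*(2*n - 22) + b*(-31*n^2 + 14*n + 125) + 28*n^3 + 32*n^2 - 100*n - 104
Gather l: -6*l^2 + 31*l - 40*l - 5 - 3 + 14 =-6*l^2 - 9*l + 6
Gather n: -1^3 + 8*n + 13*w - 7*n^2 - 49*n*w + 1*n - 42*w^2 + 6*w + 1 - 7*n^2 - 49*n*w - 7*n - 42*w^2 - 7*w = -14*n^2 + n*(2 - 98*w) - 84*w^2 + 12*w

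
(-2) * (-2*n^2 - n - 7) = 4*n^2 + 2*n + 14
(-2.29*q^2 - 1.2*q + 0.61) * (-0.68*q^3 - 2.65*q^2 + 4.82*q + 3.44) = 1.5572*q^5 + 6.8845*q^4 - 8.2726*q^3 - 15.2781*q^2 - 1.1878*q + 2.0984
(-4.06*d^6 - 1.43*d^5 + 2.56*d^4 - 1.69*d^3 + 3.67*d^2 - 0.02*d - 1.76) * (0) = 0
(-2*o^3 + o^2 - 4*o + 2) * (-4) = 8*o^3 - 4*o^2 + 16*o - 8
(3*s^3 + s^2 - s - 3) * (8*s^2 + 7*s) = 24*s^5 + 29*s^4 - s^3 - 31*s^2 - 21*s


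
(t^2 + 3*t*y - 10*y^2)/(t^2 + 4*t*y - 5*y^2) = (-t + 2*y)/(-t + y)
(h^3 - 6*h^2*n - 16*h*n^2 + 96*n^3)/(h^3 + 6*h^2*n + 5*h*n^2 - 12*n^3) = (h^2 - 10*h*n + 24*n^2)/(h^2 + 2*h*n - 3*n^2)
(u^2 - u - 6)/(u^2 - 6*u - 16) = (u - 3)/(u - 8)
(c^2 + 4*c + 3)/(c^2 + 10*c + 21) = (c + 1)/(c + 7)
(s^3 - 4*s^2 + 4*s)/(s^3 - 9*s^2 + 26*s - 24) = s*(s - 2)/(s^2 - 7*s + 12)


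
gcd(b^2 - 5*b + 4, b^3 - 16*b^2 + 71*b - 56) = b - 1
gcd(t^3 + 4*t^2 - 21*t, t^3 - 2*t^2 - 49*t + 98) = t + 7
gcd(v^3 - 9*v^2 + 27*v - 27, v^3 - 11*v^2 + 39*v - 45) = v^2 - 6*v + 9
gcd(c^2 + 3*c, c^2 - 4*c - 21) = c + 3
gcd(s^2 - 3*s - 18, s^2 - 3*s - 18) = s^2 - 3*s - 18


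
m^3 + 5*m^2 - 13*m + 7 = (m - 1)^2*(m + 7)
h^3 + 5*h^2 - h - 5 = (h - 1)*(h + 1)*(h + 5)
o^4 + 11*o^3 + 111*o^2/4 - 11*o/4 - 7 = (o - 1/2)*(o + 1/2)*(o + 4)*(o + 7)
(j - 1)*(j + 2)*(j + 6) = j^3 + 7*j^2 + 4*j - 12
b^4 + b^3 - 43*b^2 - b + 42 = (b - 6)*(b - 1)*(b + 1)*(b + 7)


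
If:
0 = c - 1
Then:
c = 1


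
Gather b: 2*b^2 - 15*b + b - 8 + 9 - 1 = 2*b^2 - 14*b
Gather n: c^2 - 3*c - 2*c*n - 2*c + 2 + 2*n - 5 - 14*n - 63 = c^2 - 5*c + n*(-2*c - 12) - 66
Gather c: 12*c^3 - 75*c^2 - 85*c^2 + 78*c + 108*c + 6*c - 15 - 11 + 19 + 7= 12*c^3 - 160*c^2 + 192*c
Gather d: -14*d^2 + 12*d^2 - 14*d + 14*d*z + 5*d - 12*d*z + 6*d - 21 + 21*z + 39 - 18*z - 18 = -2*d^2 + d*(2*z - 3) + 3*z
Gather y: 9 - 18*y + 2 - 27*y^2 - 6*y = -27*y^2 - 24*y + 11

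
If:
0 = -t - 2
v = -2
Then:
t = -2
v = -2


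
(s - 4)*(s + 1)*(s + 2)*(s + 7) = s^4 + 6*s^3 - 17*s^2 - 78*s - 56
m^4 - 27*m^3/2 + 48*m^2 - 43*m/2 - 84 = (m - 8)*(m - 7/2)*(m - 3)*(m + 1)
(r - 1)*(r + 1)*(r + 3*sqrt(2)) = r^3 + 3*sqrt(2)*r^2 - r - 3*sqrt(2)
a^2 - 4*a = a*(a - 4)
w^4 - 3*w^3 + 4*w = w*(w - 2)^2*(w + 1)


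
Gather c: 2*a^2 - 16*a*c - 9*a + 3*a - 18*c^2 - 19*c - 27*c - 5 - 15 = 2*a^2 - 6*a - 18*c^2 + c*(-16*a - 46) - 20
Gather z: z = z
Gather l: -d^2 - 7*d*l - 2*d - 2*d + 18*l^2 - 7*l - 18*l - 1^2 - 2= -d^2 - 4*d + 18*l^2 + l*(-7*d - 25) - 3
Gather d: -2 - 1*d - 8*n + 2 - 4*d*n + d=-4*d*n - 8*n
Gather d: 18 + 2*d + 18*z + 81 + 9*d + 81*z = 11*d + 99*z + 99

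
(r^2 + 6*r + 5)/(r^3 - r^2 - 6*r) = (r^2 + 6*r + 5)/(r*(r^2 - r - 6))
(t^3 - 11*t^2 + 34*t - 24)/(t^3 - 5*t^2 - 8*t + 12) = (t - 4)/(t + 2)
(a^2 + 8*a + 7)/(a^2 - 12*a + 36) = (a^2 + 8*a + 7)/(a^2 - 12*a + 36)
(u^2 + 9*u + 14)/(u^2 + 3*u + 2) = (u + 7)/(u + 1)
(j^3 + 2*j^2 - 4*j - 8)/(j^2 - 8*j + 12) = (j^2 + 4*j + 4)/(j - 6)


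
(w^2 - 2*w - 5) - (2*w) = w^2 - 4*w - 5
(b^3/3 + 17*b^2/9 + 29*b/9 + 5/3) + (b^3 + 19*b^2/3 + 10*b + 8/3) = 4*b^3/3 + 74*b^2/9 + 119*b/9 + 13/3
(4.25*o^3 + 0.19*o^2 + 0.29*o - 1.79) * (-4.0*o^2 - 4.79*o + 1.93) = -17.0*o^5 - 21.1175*o^4 + 6.1324*o^3 + 6.1376*o^2 + 9.1338*o - 3.4547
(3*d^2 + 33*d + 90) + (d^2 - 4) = 4*d^2 + 33*d + 86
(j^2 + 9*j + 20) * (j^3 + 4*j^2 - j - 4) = j^5 + 13*j^4 + 55*j^3 + 67*j^2 - 56*j - 80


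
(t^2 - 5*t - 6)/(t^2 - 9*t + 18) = (t + 1)/(t - 3)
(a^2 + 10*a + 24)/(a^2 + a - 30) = (a + 4)/(a - 5)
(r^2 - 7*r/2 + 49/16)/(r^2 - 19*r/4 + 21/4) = (r - 7/4)/(r - 3)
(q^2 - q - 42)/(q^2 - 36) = (q - 7)/(q - 6)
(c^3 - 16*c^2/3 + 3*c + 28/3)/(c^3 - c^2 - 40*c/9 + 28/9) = 3*(c^2 - 3*c - 4)/(3*c^2 + 4*c - 4)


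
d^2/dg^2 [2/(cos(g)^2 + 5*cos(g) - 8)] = 2*(-4*sin(g)^4 + 59*sin(g)^2 - 85*cos(g)/4 - 15*cos(3*g)/4 + 11)/(-sin(g)^2 + 5*cos(g) - 7)^3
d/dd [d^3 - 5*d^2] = d*(3*d - 10)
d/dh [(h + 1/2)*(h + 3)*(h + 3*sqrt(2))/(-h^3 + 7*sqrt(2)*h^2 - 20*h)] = (7*h^4 + 20*sqrt(2)*h^4 - 74*h^3 + 42*sqrt(2)*h^3 - 434*h^2 - 114*sqrt(2)*h^2 - 252*h + 180*sqrt(2))/(2*h^2*(h^4 - 14*sqrt(2)*h^3 + 138*h^2 - 280*sqrt(2)*h + 400))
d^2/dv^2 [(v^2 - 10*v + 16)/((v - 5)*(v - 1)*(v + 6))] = 2*(v^6 - 30*v^5 + 189*v^4 - 520*v^3 + 312*v^2 - 1440*v + 6976)/(v^9 - 93*v^7 + 90*v^6 + 2883*v^5 - 5580*v^4 - 27091*v^3 + 86490*v^2 - 83700*v + 27000)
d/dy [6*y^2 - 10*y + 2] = 12*y - 10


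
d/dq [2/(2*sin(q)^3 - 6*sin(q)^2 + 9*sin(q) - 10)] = 6*(4*sin(q) + cos(2*q) - 4)*cos(q)/((sin(q) - 2)^2*(-2*sin(q) - cos(2*q) + 6)^2)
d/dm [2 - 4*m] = -4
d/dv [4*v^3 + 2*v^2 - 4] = 4*v*(3*v + 1)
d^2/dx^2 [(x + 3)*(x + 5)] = 2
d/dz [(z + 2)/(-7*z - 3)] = 11/(7*z + 3)^2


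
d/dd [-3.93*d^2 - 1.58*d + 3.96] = -7.86*d - 1.58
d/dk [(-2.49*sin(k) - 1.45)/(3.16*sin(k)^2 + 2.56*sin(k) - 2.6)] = (7.8684*sin(k)^2 + 9.164*sin(k) + 10.186)*cos(k)/(9.9856*sin(k)^4 + 16.1792*sin(k)^3 - 9.8784*sin(k)^2 - 13.312*sin(k) + 6.76)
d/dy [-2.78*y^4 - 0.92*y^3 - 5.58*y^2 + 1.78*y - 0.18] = -11.12*y^3 - 2.76*y^2 - 11.16*y + 1.78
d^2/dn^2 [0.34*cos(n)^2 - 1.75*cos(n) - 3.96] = 1.75*cos(n) - 0.68*cos(2*n)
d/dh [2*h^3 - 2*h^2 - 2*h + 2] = 6*h^2 - 4*h - 2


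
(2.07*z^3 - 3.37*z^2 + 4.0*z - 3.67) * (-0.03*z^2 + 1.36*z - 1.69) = -0.0621*z^5 + 2.9163*z^4 - 8.2015*z^3 + 11.2454*z^2 - 11.7512*z + 6.2023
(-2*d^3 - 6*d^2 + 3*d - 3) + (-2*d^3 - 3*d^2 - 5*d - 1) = -4*d^3 - 9*d^2 - 2*d - 4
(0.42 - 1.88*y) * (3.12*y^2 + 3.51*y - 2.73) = -5.8656*y^3 - 5.2884*y^2 + 6.6066*y - 1.1466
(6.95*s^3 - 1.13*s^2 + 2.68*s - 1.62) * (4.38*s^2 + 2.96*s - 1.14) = 30.441*s^5 + 15.6226*s^4 + 0.470600000000001*s^3 + 2.1254*s^2 - 7.8504*s + 1.8468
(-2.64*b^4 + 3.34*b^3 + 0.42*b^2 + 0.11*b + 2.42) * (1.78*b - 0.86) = -4.6992*b^5 + 8.2156*b^4 - 2.1248*b^3 - 0.1654*b^2 + 4.213*b - 2.0812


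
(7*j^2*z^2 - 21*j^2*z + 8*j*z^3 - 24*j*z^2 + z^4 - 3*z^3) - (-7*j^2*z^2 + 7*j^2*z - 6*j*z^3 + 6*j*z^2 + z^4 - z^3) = 14*j^2*z^2 - 28*j^2*z + 14*j*z^3 - 30*j*z^2 - 2*z^3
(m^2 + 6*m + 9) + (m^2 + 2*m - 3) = 2*m^2 + 8*m + 6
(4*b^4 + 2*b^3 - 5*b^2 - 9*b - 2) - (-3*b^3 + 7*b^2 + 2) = 4*b^4 + 5*b^3 - 12*b^2 - 9*b - 4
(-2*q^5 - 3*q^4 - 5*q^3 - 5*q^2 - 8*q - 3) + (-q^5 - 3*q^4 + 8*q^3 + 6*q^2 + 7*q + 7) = -3*q^5 - 6*q^4 + 3*q^3 + q^2 - q + 4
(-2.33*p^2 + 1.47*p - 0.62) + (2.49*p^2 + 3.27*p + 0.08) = 0.16*p^2 + 4.74*p - 0.54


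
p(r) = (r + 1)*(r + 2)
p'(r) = 2*r + 3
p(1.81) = 10.71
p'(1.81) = 6.62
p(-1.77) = -0.18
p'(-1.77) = -0.54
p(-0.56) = 0.63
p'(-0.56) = 1.88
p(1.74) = 10.25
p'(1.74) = 6.48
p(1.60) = 9.36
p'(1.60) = 6.20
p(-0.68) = 0.42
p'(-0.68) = 1.64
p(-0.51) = 0.73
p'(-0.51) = 1.98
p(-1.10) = -0.09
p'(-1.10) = 0.80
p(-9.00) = 56.00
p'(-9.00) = -15.00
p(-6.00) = 20.00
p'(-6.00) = -9.00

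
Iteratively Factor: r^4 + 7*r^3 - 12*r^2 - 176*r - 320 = (r + 4)*(r^3 + 3*r^2 - 24*r - 80) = (r + 4)^2*(r^2 - r - 20) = (r - 5)*(r + 4)^2*(r + 4)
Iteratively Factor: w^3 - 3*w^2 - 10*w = (w + 2)*(w^2 - 5*w) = (w - 5)*(w + 2)*(w)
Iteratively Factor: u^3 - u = (u + 1)*(u^2 - u) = u*(u + 1)*(u - 1)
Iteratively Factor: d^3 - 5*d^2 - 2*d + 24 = (d - 3)*(d^2 - 2*d - 8) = (d - 4)*(d - 3)*(d + 2)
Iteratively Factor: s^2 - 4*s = (s)*(s - 4)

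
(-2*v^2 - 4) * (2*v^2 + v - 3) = -4*v^4 - 2*v^3 - 2*v^2 - 4*v + 12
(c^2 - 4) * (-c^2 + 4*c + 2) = -c^4 + 4*c^3 + 6*c^2 - 16*c - 8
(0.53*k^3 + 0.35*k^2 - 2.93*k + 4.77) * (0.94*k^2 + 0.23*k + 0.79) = 0.4982*k^5 + 0.4509*k^4 - 2.255*k^3 + 4.0864*k^2 - 1.2176*k + 3.7683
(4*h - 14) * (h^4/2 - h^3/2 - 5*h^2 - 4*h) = 2*h^5 - 9*h^4 - 13*h^3 + 54*h^2 + 56*h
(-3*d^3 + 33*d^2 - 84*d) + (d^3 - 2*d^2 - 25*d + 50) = -2*d^3 + 31*d^2 - 109*d + 50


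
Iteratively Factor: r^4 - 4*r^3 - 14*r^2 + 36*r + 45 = (r + 3)*(r^3 - 7*r^2 + 7*r + 15) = (r - 3)*(r + 3)*(r^2 - 4*r - 5) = (r - 5)*(r - 3)*(r + 3)*(r + 1)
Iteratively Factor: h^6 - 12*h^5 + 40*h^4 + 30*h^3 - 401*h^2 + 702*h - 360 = (h - 1)*(h^5 - 11*h^4 + 29*h^3 + 59*h^2 - 342*h + 360) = (h - 3)*(h - 1)*(h^4 - 8*h^3 + 5*h^2 + 74*h - 120) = (h - 5)*(h - 3)*(h - 1)*(h^3 - 3*h^2 - 10*h + 24) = (h - 5)*(h - 3)*(h - 1)*(h + 3)*(h^2 - 6*h + 8) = (h - 5)*(h - 4)*(h - 3)*(h - 1)*(h + 3)*(h - 2)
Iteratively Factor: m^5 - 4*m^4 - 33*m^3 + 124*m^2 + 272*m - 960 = (m - 4)*(m^4 - 33*m^2 - 8*m + 240) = (m - 5)*(m - 4)*(m^3 + 5*m^2 - 8*m - 48) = (m - 5)*(m - 4)*(m - 3)*(m^2 + 8*m + 16) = (m - 5)*(m - 4)*(m - 3)*(m + 4)*(m + 4)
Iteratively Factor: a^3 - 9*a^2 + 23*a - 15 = (a - 1)*(a^2 - 8*a + 15) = (a - 5)*(a - 1)*(a - 3)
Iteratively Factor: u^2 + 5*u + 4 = (u + 4)*(u + 1)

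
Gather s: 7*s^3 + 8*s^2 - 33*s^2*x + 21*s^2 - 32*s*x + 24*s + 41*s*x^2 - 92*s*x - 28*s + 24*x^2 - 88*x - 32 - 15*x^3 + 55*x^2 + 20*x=7*s^3 + s^2*(29 - 33*x) + s*(41*x^2 - 124*x - 4) - 15*x^3 + 79*x^2 - 68*x - 32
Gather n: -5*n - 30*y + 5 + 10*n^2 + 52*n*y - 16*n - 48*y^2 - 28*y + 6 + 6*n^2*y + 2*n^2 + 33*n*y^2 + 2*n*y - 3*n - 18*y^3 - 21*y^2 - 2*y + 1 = n^2*(6*y + 12) + n*(33*y^2 + 54*y - 24) - 18*y^3 - 69*y^2 - 60*y + 12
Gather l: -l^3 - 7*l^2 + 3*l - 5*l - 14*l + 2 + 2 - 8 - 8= -l^3 - 7*l^2 - 16*l - 12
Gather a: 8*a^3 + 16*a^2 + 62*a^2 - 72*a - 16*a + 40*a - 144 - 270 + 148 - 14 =8*a^3 + 78*a^2 - 48*a - 280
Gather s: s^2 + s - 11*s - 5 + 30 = s^2 - 10*s + 25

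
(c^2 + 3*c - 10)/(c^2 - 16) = (c^2 + 3*c - 10)/(c^2 - 16)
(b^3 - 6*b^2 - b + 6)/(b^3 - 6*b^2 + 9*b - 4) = (b^2 - 5*b - 6)/(b^2 - 5*b + 4)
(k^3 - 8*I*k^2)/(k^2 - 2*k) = k*(k - 8*I)/(k - 2)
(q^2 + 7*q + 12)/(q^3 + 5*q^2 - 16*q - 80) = (q + 3)/(q^2 + q - 20)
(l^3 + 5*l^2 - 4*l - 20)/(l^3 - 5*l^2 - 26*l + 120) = (l^2 - 4)/(l^2 - 10*l + 24)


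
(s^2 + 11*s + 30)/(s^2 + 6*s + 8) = (s^2 + 11*s + 30)/(s^2 + 6*s + 8)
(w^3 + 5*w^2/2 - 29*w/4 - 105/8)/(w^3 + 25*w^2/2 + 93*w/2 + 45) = (w^2 + w - 35/4)/(w^2 + 11*w + 30)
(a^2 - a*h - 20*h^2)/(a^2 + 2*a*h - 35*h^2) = (a + 4*h)/(a + 7*h)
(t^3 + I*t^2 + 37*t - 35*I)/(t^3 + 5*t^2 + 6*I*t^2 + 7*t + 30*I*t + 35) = (t - 5*I)/(t + 5)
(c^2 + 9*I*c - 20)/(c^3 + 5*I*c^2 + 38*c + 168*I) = (c + 5*I)/(c^2 + I*c + 42)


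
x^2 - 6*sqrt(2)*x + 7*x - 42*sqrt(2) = (x + 7)*(x - 6*sqrt(2))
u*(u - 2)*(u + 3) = u^3 + u^2 - 6*u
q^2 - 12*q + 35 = (q - 7)*(q - 5)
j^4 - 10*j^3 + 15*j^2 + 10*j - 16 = (j - 8)*(j - 2)*(j - 1)*(j + 1)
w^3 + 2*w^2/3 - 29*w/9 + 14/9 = (w - 1)*(w - 2/3)*(w + 7/3)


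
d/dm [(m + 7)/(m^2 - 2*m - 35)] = (m^2 - 2*m - 2*(m - 1)*(m + 7) - 35)/(-m^2 + 2*m + 35)^2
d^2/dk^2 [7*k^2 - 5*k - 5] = 14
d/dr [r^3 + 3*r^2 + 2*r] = 3*r^2 + 6*r + 2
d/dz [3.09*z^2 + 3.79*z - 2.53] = 6.18*z + 3.79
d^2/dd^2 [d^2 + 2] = 2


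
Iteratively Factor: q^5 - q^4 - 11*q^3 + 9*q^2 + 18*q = (q + 3)*(q^4 - 4*q^3 + q^2 + 6*q) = (q - 3)*(q + 3)*(q^3 - q^2 - 2*q) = (q - 3)*(q + 1)*(q + 3)*(q^2 - 2*q) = (q - 3)*(q - 2)*(q + 1)*(q + 3)*(q)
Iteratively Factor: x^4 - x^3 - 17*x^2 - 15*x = (x + 1)*(x^3 - 2*x^2 - 15*x) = (x - 5)*(x + 1)*(x^2 + 3*x) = (x - 5)*(x + 1)*(x + 3)*(x)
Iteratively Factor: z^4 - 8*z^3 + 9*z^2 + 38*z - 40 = (z - 1)*(z^3 - 7*z^2 + 2*z + 40) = (z - 1)*(z + 2)*(z^2 - 9*z + 20) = (z - 5)*(z - 1)*(z + 2)*(z - 4)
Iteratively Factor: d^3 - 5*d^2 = (d - 5)*(d^2) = d*(d - 5)*(d)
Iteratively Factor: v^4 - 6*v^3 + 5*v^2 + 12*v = (v - 3)*(v^3 - 3*v^2 - 4*v) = (v - 3)*(v + 1)*(v^2 - 4*v) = (v - 4)*(v - 3)*(v + 1)*(v)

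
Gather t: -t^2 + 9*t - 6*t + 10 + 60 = -t^2 + 3*t + 70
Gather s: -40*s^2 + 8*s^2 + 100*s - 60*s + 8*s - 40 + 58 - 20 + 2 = -32*s^2 + 48*s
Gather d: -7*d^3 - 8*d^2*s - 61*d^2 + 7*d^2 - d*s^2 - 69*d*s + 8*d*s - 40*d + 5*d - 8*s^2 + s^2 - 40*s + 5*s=-7*d^3 + d^2*(-8*s - 54) + d*(-s^2 - 61*s - 35) - 7*s^2 - 35*s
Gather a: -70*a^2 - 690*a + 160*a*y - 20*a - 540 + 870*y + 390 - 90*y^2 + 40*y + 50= -70*a^2 + a*(160*y - 710) - 90*y^2 + 910*y - 100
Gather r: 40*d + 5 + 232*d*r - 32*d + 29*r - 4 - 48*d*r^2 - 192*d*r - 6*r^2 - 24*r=8*d + r^2*(-48*d - 6) + r*(40*d + 5) + 1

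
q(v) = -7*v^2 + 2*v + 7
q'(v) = 2 - 14*v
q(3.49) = -71.28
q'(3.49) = -46.86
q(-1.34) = -8.25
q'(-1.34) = 20.76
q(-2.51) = -42.12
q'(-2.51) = 37.14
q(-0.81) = 0.79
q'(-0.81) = 13.34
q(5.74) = -212.15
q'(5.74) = -78.36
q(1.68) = -9.40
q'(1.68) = -21.52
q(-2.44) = -39.56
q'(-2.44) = 36.16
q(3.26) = -60.87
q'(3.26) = -43.64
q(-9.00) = -578.00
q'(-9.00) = 128.00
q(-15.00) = -1598.00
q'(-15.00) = 212.00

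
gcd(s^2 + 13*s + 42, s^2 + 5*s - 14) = s + 7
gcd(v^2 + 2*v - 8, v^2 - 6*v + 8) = v - 2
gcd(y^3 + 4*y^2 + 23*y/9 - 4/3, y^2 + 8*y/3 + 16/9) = y + 4/3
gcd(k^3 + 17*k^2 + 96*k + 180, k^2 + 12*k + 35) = k + 5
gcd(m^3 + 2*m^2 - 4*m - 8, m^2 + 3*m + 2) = m + 2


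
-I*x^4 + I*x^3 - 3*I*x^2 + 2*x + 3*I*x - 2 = (x - 1)*(x - 2*I)*(x + I)*(-I*x + 1)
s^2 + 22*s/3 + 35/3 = (s + 7/3)*(s + 5)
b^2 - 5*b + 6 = (b - 3)*(b - 2)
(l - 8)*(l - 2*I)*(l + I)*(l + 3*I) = l^4 - 8*l^3 + 2*I*l^3 + 5*l^2 - 16*I*l^2 - 40*l + 6*I*l - 48*I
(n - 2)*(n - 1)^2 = n^3 - 4*n^2 + 5*n - 2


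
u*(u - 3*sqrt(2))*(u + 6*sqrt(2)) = u^3 + 3*sqrt(2)*u^2 - 36*u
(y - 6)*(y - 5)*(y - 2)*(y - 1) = y^4 - 14*y^3 + 65*y^2 - 112*y + 60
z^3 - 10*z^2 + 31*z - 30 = (z - 5)*(z - 3)*(z - 2)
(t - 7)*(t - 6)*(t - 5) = t^3 - 18*t^2 + 107*t - 210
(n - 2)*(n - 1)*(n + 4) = n^3 + n^2 - 10*n + 8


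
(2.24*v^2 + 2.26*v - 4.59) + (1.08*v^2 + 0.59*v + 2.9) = 3.32*v^2 + 2.85*v - 1.69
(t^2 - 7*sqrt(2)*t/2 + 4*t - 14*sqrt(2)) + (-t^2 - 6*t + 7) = -7*sqrt(2)*t/2 - 2*t - 14*sqrt(2) + 7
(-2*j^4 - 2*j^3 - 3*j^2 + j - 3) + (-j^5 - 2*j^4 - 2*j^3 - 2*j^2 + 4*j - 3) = -j^5 - 4*j^4 - 4*j^3 - 5*j^2 + 5*j - 6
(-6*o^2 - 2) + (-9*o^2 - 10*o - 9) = -15*o^2 - 10*o - 11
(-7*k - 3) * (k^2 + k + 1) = -7*k^3 - 10*k^2 - 10*k - 3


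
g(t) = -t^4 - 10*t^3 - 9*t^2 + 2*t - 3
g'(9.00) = -5506.00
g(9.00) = -14565.00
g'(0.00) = 2.00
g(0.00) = -3.00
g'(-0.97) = -5.12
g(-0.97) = -5.17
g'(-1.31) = -16.91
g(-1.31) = -1.53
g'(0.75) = -30.06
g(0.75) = -11.10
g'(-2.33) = -68.33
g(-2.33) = 40.50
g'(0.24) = -4.10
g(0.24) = -3.18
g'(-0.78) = -0.31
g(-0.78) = -5.66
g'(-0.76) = 0.11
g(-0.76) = -5.66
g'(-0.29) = 4.79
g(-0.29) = -4.10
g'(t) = -4*t^3 - 30*t^2 - 18*t + 2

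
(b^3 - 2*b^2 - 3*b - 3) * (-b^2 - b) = -b^5 + b^4 + 5*b^3 + 6*b^2 + 3*b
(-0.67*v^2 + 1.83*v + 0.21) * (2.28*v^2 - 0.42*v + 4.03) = -1.5276*v^4 + 4.4538*v^3 - 2.9899*v^2 + 7.2867*v + 0.8463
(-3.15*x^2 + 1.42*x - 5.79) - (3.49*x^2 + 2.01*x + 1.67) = -6.64*x^2 - 0.59*x - 7.46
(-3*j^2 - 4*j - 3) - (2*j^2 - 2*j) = -5*j^2 - 2*j - 3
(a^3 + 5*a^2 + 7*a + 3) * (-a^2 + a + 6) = -a^5 - 4*a^4 + 4*a^3 + 34*a^2 + 45*a + 18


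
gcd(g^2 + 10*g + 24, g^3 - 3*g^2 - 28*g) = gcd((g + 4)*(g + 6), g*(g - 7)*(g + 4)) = g + 4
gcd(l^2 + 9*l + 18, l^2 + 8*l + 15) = l + 3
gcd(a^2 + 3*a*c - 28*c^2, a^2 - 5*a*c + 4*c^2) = a - 4*c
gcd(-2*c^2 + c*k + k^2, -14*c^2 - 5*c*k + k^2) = 2*c + k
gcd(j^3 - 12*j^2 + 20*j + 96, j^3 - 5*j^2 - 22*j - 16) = j^2 - 6*j - 16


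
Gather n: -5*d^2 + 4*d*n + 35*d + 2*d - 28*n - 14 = -5*d^2 + 37*d + n*(4*d - 28) - 14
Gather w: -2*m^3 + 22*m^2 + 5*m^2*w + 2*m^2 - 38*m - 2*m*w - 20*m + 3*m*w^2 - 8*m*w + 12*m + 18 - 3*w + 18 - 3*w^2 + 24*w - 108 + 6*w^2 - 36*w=-2*m^3 + 24*m^2 - 46*m + w^2*(3*m + 3) + w*(5*m^2 - 10*m - 15) - 72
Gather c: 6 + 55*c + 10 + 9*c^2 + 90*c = 9*c^2 + 145*c + 16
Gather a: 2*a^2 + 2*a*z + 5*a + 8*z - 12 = 2*a^2 + a*(2*z + 5) + 8*z - 12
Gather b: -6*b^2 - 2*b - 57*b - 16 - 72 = -6*b^2 - 59*b - 88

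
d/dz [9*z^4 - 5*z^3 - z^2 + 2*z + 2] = 36*z^3 - 15*z^2 - 2*z + 2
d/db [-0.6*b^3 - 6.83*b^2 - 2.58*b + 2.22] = -1.8*b^2 - 13.66*b - 2.58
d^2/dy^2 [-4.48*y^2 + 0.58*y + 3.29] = -8.96000000000000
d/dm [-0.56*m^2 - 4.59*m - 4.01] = -1.12*m - 4.59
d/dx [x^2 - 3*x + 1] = 2*x - 3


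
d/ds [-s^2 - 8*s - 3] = -2*s - 8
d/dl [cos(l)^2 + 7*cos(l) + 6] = -(2*cos(l) + 7)*sin(l)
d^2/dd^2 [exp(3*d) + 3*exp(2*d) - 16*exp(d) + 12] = (9*exp(2*d) + 12*exp(d) - 16)*exp(d)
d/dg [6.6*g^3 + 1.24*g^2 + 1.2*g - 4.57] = 19.8*g^2 + 2.48*g + 1.2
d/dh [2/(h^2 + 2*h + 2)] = 4*(-h - 1)/(h^2 + 2*h + 2)^2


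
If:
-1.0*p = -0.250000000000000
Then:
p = 0.25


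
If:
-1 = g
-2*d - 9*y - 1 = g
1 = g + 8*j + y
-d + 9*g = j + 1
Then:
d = -369/37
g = -1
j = -1/37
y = 82/37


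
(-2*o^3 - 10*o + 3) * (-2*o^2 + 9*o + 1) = 4*o^5 - 18*o^4 + 18*o^3 - 96*o^2 + 17*o + 3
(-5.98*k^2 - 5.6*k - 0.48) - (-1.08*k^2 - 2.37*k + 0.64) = -4.9*k^2 - 3.23*k - 1.12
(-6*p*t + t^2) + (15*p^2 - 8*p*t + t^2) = 15*p^2 - 14*p*t + 2*t^2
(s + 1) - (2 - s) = 2*s - 1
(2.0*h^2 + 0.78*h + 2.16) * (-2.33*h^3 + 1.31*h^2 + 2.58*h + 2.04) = -4.66*h^5 + 0.8026*h^4 + 1.149*h^3 + 8.922*h^2 + 7.164*h + 4.4064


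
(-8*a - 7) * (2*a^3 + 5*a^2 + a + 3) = -16*a^4 - 54*a^3 - 43*a^2 - 31*a - 21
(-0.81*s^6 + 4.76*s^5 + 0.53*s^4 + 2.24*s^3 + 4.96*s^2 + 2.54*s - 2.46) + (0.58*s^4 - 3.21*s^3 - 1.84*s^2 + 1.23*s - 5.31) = -0.81*s^6 + 4.76*s^5 + 1.11*s^4 - 0.97*s^3 + 3.12*s^2 + 3.77*s - 7.77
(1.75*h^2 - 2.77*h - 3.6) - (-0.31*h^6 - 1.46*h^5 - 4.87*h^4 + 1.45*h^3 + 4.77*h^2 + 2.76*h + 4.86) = 0.31*h^6 + 1.46*h^5 + 4.87*h^4 - 1.45*h^3 - 3.02*h^2 - 5.53*h - 8.46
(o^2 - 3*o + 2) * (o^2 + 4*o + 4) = o^4 + o^3 - 6*o^2 - 4*o + 8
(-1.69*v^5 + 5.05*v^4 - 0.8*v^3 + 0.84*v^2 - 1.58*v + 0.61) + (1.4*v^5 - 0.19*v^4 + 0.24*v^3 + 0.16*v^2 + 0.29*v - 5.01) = -0.29*v^5 + 4.86*v^4 - 0.56*v^3 + 1.0*v^2 - 1.29*v - 4.4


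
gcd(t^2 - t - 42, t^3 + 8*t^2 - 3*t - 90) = t + 6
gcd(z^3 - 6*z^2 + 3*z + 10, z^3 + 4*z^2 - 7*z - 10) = z^2 - z - 2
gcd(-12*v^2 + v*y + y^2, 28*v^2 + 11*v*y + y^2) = 4*v + y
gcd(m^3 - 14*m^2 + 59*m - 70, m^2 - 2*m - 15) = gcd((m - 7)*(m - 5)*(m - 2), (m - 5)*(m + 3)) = m - 5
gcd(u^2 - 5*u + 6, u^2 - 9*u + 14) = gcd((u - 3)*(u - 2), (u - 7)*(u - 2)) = u - 2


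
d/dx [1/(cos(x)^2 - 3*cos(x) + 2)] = (2*cos(x) - 3)*sin(x)/(cos(x)^2 - 3*cos(x) + 2)^2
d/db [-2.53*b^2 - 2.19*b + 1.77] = -5.06*b - 2.19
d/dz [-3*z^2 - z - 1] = -6*z - 1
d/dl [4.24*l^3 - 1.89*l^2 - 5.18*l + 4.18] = 12.72*l^2 - 3.78*l - 5.18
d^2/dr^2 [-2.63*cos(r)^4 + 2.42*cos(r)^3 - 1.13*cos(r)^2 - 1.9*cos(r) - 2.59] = 42.08*cos(r)^4 - 21.78*cos(r)^3 - 27.04*cos(r)^2 + 16.42*cos(r) - 2.26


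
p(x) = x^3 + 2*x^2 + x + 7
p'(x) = 3*x^2 + 4*x + 1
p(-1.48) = 6.66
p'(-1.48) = 1.65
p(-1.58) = 6.47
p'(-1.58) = 2.17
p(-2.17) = 4.03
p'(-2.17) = 6.45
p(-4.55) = -50.34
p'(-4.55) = 44.91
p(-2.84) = -2.62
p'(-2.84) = 13.84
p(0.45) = 7.95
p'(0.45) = 3.41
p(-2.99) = -4.84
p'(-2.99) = 15.86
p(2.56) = 39.44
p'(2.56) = 30.90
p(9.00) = 907.00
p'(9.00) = 280.00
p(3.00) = 55.00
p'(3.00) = 40.00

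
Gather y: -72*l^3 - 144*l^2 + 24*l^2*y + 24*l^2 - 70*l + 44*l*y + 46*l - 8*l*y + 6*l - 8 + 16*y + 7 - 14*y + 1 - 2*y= -72*l^3 - 120*l^2 - 18*l + y*(24*l^2 + 36*l)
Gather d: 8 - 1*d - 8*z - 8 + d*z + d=d*z - 8*z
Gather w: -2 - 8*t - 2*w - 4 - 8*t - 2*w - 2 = -16*t - 4*w - 8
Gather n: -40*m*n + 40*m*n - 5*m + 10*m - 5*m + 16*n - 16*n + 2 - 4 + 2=0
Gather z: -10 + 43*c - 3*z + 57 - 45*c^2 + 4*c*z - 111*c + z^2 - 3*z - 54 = -45*c^2 - 68*c + z^2 + z*(4*c - 6) - 7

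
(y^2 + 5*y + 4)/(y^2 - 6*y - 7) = (y + 4)/(y - 7)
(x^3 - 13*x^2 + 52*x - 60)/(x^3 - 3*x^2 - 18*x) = (x^2 - 7*x + 10)/(x*(x + 3))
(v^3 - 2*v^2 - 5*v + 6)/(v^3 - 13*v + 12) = (v + 2)/(v + 4)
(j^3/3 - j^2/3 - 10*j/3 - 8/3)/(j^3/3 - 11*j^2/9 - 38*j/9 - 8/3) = 3*(j^2 - 2*j - 8)/(3*j^2 - 14*j - 24)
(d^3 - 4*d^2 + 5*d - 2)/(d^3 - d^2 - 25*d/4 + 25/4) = 4*(d^2 - 3*d + 2)/(4*d^2 - 25)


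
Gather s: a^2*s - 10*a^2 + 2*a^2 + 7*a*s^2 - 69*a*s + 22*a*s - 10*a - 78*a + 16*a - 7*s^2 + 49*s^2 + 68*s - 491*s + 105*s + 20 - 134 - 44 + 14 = -8*a^2 - 72*a + s^2*(7*a + 42) + s*(a^2 - 47*a - 318) - 144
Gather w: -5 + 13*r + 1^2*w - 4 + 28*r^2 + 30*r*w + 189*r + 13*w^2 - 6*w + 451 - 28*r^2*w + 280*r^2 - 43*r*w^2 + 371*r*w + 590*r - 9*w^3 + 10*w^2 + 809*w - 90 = 308*r^2 + 792*r - 9*w^3 + w^2*(23 - 43*r) + w*(-28*r^2 + 401*r + 804) + 352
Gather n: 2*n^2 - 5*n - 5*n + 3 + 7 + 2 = 2*n^2 - 10*n + 12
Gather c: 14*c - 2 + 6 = 14*c + 4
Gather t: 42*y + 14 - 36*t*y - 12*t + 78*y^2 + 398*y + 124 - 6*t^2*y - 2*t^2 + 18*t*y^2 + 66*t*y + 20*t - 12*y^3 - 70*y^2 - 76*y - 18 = t^2*(-6*y - 2) + t*(18*y^2 + 30*y + 8) - 12*y^3 + 8*y^2 + 364*y + 120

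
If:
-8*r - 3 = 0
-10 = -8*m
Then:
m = 5/4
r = -3/8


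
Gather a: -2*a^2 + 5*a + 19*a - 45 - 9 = -2*a^2 + 24*a - 54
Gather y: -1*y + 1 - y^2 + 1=-y^2 - y + 2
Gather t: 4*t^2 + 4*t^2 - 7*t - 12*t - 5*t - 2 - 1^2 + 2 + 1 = 8*t^2 - 24*t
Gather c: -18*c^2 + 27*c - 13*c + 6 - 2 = -18*c^2 + 14*c + 4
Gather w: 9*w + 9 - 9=9*w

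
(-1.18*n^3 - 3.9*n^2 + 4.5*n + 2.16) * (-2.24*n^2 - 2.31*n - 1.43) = 2.6432*n^5 + 11.4618*n^4 + 0.616399999999999*n^3 - 9.6564*n^2 - 11.4246*n - 3.0888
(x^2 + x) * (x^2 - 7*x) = x^4 - 6*x^3 - 7*x^2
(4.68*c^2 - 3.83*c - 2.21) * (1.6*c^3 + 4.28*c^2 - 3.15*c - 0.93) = 7.488*c^5 + 13.9024*c^4 - 34.6704*c^3 - 1.7467*c^2 + 10.5234*c + 2.0553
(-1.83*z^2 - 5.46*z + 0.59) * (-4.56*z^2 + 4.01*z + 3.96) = 8.3448*z^4 + 17.5593*z^3 - 31.8318*z^2 - 19.2557*z + 2.3364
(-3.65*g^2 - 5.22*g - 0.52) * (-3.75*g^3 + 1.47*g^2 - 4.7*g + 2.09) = 13.6875*g^5 + 14.2095*g^4 + 11.4316*g^3 + 16.1411*g^2 - 8.4658*g - 1.0868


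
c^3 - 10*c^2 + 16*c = c*(c - 8)*(c - 2)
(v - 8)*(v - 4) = v^2 - 12*v + 32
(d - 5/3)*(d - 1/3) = d^2 - 2*d + 5/9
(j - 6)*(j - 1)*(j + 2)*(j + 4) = j^4 - j^3 - 28*j^2 - 20*j + 48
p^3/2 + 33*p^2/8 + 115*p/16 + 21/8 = (p/2 + 1/4)*(p + 7/4)*(p + 6)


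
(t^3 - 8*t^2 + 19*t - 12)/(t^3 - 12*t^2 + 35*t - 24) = (t - 4)/(t - 8)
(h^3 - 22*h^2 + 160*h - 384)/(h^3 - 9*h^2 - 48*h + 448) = (h - 6)/(h + 7)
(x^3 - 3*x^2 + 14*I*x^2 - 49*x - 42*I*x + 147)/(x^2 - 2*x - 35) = (x^3 + x^2*(-3 + 14*I) + x*(-49 - 42*I) + 147)/(x^2 - 2*x - 35)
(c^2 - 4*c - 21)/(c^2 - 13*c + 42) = (c + 3)/(c - 6)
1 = 1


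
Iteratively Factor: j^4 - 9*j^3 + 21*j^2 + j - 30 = (j - 2)*(j^3 - 7*j^2 + 7*j + 15) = (j - 3)*(j - 2)*(j^2 - 4*j - 5) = (j - 3)*(j - 2)*(j + 1)*(j - 5)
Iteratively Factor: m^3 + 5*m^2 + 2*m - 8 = (m + 4)*(m^2 + m - 2) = (m - 1)*(m + 4)*(m + 2)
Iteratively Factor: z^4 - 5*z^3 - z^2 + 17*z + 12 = (z - 4)*(z^3 - z^2 - 5*z - 3) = (z - 4)*(z - 3)*(z^2 + 2*z + 1) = (z - 4)*(z - 3)*(z + 1)*(z + 1)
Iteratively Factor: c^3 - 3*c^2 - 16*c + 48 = (c - 4)*(c^2 + c - 12) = (c - 4)*(c + 4)*(c - 3)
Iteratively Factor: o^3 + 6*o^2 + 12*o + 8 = (o + 2)*(o^2 + 4*o + 4) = (o + 2)^2*(o + 2)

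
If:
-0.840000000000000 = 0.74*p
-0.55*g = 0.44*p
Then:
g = 0.91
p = -1.14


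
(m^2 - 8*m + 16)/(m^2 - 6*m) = (m^2 - 8*m + 16)/(m*(m - 6))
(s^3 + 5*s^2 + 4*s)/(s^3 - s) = (s + 4)/(s - 1)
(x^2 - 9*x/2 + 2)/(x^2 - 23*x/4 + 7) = 2*(2*x - 1)/(4*x - 7)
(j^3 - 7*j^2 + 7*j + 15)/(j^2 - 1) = (j^2 - 8*j + 15)/(j - 1)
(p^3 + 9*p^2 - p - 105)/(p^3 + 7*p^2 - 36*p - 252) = (p^2 + 2*p - 15)/(p^2 - 36)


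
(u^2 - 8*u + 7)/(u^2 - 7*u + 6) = (u - 7)/(u - 6)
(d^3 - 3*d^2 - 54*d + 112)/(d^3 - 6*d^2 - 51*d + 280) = (d - 2)/(d - 5)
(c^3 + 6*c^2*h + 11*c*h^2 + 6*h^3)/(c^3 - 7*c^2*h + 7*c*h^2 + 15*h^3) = (c^2 + 5*c*h + 6*h^2)/(c^2 - 8*c*h + 15*h^2)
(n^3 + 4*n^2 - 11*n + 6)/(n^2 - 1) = (n^2 + 5*n - 6)/(n + 1)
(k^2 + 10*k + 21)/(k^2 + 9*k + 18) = (k + 7)/(k + 6)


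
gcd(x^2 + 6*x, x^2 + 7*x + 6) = x + 6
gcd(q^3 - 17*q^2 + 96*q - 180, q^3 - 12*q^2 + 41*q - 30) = q^2 - 11*q + 30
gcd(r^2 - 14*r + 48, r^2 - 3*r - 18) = r - 6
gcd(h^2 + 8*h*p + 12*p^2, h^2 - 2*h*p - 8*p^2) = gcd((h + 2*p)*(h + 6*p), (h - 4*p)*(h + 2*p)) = h + 2*p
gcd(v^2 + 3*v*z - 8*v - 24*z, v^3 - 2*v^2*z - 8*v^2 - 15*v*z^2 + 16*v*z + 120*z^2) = v^2 + 3*v*z - 8*v - 24*z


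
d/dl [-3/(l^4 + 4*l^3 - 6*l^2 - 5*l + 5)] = 3*(4*l^3 + 12*l^2 - 12*l - 5)/(l^4 + 4*l^3 - 6*l^2 - 5*l + 5)^2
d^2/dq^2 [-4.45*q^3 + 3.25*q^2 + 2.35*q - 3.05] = 6.5 - 26.7*q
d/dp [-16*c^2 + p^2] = 2*p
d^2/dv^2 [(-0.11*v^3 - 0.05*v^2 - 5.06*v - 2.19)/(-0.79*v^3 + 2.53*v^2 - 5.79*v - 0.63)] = (2.22044604925031e-16*v^7 + 0.502123999999999*v^6 + 15.92877*v^5 - 46.3083780000001*v^4 - 42.704792*v^3 + 116.876808*v^2 - 150.370938*v + 116.941806)/(0.493039*v^9 - 4.736919*v^8 + 26.01075*v^7 - 84.449566*v^6 + 183.080664*v^5 - 225.06012*v^4 + 139.673106*v^3 + 60.348078*v^2 + 6.894153*v + 0.250047)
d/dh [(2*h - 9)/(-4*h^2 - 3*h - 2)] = (8*h^2 - 72*h - 31)/(16*h^4 + 24*h^3 + 25*h^2 + 12*h + 4)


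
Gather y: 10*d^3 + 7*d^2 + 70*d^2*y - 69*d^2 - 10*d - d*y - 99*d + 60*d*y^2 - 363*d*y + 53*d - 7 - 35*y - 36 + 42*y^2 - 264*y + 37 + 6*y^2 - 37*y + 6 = 10*d^3 - 62*d^2 - 56*d + y^2*(60*d + 48) + y*(70*d^2 - 364*d - 336)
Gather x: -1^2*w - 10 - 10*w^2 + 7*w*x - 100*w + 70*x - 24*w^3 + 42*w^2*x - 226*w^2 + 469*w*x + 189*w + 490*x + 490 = -24*w^3 - 236*w^2 + 88*w + x*(42*w^2 + 476*w + 560) + 480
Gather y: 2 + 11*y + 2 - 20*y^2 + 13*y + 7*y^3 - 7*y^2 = 7*y^3 - 27*y^2 + 24*y + 4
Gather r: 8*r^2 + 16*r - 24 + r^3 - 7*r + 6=r^3 + 8*r^2 + 9*r - 18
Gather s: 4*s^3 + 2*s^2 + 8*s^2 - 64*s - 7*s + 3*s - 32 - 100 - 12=4*s^3 + 10*s^2 - 68*s - 144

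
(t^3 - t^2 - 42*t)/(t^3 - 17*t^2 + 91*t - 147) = t*(t + 6)/(t^2 - 10*t + 21)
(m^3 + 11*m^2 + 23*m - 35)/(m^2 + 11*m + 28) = (m^2 + 4*m - 5)/(m + 4)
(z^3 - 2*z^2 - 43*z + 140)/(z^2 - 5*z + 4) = (z^2 + 2*z - 35)/(z - 1)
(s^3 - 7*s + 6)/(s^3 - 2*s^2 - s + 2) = (s + 3)/(s + 1)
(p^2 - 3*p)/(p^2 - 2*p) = (p - 3)/(p - 2)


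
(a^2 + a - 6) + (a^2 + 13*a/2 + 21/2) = 2*a^2 + 15*a/2 + 9/2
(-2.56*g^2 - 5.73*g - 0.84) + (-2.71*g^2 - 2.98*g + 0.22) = -5.27*g^2 - 8.71*g - 0.62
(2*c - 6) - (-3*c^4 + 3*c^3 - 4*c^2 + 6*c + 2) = 3*c^4 - 3*c^3 + 4*c^2 - 4*c - 8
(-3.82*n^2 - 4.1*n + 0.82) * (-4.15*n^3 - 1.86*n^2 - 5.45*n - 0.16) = 15.853*n^5 + 24.1202*n^4 + 25.042*n^3 + 21.431*n^2 - 3.813*n - 0.1312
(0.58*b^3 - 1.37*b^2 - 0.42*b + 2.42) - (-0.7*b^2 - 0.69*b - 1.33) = 0.58*b^3 - 0.67*b^2 + 0.27*b + 3.75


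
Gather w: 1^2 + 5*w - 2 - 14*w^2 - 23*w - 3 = -14*w^2 - 18*w - 4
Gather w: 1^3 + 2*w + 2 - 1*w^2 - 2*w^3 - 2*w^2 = -2*w^3 - 3*w^2 + 2*w + 3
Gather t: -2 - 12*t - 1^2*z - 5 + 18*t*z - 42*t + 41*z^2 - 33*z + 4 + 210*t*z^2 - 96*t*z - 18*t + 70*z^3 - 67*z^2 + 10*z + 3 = t*(210*z^2 - 78*z - 72) + 70*z^3 - 26*z^2 - 24*z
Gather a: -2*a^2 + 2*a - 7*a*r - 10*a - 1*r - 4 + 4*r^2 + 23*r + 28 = -2*a^2 + a*(-7*r - 8) + 4*r^2 + 22*r + 24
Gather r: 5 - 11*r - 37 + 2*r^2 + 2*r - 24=2*r^2 - 9*r - 56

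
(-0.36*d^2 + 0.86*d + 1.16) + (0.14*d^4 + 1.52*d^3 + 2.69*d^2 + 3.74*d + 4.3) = 0.14*d^4 + 1.52*d^3 + 2.33*d^2 + 4.6*d + 5.46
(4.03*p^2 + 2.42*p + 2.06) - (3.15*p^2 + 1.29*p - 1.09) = 0.88*p^2 + 1.13*p + 3.15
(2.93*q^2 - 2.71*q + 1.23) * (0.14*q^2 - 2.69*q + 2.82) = 0.4102*q^4 - 8.2611*q^3 + 15.7247*q^2 - 10.9509*q + 3.4686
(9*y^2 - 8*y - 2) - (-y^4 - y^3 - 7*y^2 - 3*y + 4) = y^4 + y^3 + 16*y^2 - 5*y - 6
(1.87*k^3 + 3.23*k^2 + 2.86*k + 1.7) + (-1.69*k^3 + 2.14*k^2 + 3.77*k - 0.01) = 0.18*k^3 + 5.37*k^2 + 6.63*k + 1.69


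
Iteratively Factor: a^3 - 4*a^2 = (a)*(a^2 - 4*a) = a*(a - 4)*(a)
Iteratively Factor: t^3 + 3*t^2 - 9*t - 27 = (t + 3)*(t^2 - 9) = (t - 3)*(t + 3)*(t + 3)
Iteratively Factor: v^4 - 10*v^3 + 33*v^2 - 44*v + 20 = (v - 2)*(v^3 - 8*v^2 + 17*v - 10) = (v - 2)^2*(v^2 - 6*v + 5) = (v - 2)^2*(v - 1)*(v - 5)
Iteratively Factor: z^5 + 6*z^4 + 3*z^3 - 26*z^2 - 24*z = (z + 1)*(z^4 + 5*z^3 - 2*z^2 - 24*z) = (z - 2)*(z + 1)*(z^3 + 7*z^2 + 12*z) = (z - 2)*(z + 1)*(z + 4)*(z^2 + 3*z) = z*(z - 2)*(z + 1)*(z + 4)*(z + 3)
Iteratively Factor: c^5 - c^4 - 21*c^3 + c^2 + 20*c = (c - 1)*(c^4 - 21*c^2 - 20*c) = (c - 1)*(c + 1)*(c^3 - c^2 - 20*c) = (c - 1)*(c + 1)*(c + 4)*(c^2 - 5*c) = (c - 5)*(c - 1)*(c + 1)*(c + 4)*(c)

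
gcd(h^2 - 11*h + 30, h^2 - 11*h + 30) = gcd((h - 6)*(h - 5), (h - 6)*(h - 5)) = h^2 - 11*h + 30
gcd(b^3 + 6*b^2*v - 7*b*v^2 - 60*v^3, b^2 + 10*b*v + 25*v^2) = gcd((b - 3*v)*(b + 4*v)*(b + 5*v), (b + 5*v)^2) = b + 5*v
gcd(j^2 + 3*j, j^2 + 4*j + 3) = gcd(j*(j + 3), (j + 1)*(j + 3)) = j + 3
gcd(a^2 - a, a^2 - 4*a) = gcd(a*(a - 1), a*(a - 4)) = a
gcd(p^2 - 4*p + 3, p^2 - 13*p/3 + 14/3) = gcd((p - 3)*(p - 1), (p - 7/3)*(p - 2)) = 1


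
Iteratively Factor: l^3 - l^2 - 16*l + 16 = (l - 4)*(l^2 + 3*l - 4) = (l - 4)*(l - 1)*(l + 4)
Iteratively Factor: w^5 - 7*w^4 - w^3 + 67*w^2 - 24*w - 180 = (w - 3)*(w^4 - 4*w^3 - 13*w^2 + 28*w + 60) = (w - 3)*(w + 2)*(w^3 - 6*w^2 - w + 30) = (w - 3)^2*(w + 2)*(w^2 - 3*w - 10) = (w - 5)*(w - 3)^2*(w + 2)*(w + 2)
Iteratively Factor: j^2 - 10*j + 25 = (j - 5)*(j - 5)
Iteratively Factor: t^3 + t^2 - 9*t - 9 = (t + 1)*(t^2 - 9) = (t - 3)*(t + 1)*(t + 3)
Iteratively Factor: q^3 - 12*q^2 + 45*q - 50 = (q - 5)*(q^2 - 7*q + 10) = (q - 5)*(q - 2)*(q - 5)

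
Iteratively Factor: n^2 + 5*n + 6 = (n + 2)*(n + 3)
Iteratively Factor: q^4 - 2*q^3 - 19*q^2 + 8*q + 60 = (q - 5)*(q^3 + 3*q^2 - 4*q - 12) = (q - 5)*(q + 2)*(q^2 + q - 6) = (q - 5)*(q + 2)*(q + 3)*(q - 2)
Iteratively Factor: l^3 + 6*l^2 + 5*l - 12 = (l + 4)*(l^2 + 2*l - 3) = (l - 1)*(l + 4)*(l + 3)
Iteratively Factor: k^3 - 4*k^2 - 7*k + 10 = (k + 2)*(k^2 - 6*k + 5) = (k - 1)*(k + 2)*(k - 5)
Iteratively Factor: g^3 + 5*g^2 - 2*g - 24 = (g + 4)*(g^2 + g - 6) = (g + 3)*(g + 4)*(g - 2)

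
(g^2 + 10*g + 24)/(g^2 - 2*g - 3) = (g^2 + 10*g + 24)/(g^2 - 2*g - 3)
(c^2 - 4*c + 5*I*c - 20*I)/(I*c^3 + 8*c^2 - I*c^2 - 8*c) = (c^2 - 4*c + 5*I*c - 20*I)/(c*(I*c^2 + 8*c - I*c - 8))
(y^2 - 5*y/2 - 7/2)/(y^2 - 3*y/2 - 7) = (y + 1)/(y + 2)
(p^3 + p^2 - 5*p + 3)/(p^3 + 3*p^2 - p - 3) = (p - 1)/(p + 1)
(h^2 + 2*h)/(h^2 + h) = (h + 2)/(h + 1)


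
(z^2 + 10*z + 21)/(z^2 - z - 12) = (z + 7)/(z - 4)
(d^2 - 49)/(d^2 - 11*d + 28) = (d + 7)/(d - 4)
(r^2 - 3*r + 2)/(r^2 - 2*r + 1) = (r - 2)/(r - 1)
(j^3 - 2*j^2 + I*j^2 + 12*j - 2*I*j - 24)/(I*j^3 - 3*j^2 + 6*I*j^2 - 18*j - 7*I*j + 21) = (-I*j^3 + j^2*(1 + 2*I) + j*(-2 - 12*I) + 24*I)/(j^3 + j^2*(6 + 3*I) + j*(-7 + 18*I) - 21*I)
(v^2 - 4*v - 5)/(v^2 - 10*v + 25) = (v + 1)/(v - 5)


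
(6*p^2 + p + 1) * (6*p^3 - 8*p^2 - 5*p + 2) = 36*p^5 - 42*p^4 - 32*p^3 - p^2 - 3*p + 2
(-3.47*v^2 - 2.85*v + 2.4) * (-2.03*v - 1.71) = 7.0441*v^3 + 11.7192*v^2 + 0.00150000000000095*v - 4.104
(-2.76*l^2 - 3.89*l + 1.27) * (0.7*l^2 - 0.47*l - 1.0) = -1.932*l^4 - 1.4258*l^3 + 5.4773*l^2 + 3.2931*l - 1.27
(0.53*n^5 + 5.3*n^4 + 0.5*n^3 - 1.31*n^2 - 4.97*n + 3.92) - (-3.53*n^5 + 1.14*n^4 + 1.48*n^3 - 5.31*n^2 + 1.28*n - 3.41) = 4.06*n^5 + 4.16*n^4 - 0.98*n^3 + 4.0*n^2 - 6.25*n + 7.33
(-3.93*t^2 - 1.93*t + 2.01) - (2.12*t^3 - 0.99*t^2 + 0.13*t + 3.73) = -2.12*t^3 - 2.94*t^2 - 2.06*t - 1.72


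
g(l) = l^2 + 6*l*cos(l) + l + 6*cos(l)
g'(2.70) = -8.51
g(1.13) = 7.86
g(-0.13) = 5.06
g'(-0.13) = 7.37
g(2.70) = -10.08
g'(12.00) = 71.92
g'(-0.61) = 6.04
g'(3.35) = 7.23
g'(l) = -6*l*sin(l) + 2*l - 6*sin(l) + 6*cos(l) + 1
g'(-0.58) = 6.24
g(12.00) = 221.82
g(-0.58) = 1.86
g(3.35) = -10.96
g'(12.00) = 71.92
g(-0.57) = 1.93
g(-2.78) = 14.94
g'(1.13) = -5.74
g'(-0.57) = 6.30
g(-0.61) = 1.68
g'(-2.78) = -13.95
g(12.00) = 221.82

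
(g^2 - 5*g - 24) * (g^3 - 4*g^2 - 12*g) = g^5 - 9*g^4 - 16*g^3 + 156*g^2 + 288*g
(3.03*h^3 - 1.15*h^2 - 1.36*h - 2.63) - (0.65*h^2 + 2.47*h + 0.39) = 3.03*h^3 - 1.8*h^2 - 3.83*h - 3.02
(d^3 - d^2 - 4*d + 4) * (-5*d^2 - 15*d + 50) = -5*d^5 - 10*d^4 + 85*d^3 - 10*d^2 - 260*d + 200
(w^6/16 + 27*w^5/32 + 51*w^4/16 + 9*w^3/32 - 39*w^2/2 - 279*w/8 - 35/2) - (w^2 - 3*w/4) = w^6/16 + 27*w^5/32 + 51*w^4/16 + 9*w^3/32 - 41*w^2/2 - 273*w/8 - 35/2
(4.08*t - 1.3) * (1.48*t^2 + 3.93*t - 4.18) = 6.0384*t^3 + 14.1104*t^2 - 22.1634*t + 5.434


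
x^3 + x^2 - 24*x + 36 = (x - 3)*(x - 2)*(x + 6)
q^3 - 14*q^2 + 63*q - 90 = (q - 6)*(q - 5)*(q - 3)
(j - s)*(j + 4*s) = j^2 + 3*j*s - 4*s^2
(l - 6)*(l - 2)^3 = l^4 - 12*l^3 + 48*l^2 - 80*l + 48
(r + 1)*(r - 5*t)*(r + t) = r^3 - 4*r^2*t + r^2 - 5*r*t^2 - 4*r*t - 5*t^2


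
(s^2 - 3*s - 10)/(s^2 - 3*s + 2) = (s^2 - 3*s - 10)/(s^2 - 3*s + 2)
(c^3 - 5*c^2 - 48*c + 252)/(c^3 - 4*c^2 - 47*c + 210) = (c - 6)/(c - 5)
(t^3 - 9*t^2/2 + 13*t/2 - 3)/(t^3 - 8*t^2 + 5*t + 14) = (2*t^2 - 5*t + 3)/(2*(t^2 - 6*t - 7))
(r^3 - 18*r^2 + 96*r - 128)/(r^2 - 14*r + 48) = (r^2 - 10*r + 16)/(r - 6)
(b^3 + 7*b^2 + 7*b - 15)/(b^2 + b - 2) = (b^2 + 8*b + 15)/(b + 2)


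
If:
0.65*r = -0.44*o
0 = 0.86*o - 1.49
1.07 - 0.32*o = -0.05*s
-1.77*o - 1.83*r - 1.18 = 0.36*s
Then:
No Solution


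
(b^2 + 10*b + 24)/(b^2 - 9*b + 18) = (b^2 + 10*b + 24)/(b^2 - 9*b + 18)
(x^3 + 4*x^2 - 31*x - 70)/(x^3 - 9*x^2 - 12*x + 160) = (x^2 + 9*x + 14)/(x^2 - 4*x - 32)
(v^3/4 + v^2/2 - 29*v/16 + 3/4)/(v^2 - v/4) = (v^3 + 2*v^2 - 29*v/4 + 3)/(v*(4*v - 1))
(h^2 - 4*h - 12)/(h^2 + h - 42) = (h + 2)/(h + 7)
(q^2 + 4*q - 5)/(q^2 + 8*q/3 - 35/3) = 3*(q - 1)/(3*q - 7)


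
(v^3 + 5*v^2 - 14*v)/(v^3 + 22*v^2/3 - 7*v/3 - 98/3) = 3*v/(3*v + 7)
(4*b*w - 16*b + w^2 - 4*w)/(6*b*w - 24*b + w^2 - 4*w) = (4*b + w)/(6*b + w)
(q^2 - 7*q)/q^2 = (q - 7)/q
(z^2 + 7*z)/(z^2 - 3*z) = (z + 7)/(z - 3)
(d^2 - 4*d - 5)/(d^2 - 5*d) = (d + 1)/d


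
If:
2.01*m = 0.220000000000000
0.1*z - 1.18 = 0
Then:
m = 0.11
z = 11.80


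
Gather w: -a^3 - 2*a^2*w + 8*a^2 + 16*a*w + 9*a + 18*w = -a^3 + 8*a^2 + 9*a + w*(-2*a^2 + 16*a + 18)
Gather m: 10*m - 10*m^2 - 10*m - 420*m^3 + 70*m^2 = -420*m^3 + 60*m^2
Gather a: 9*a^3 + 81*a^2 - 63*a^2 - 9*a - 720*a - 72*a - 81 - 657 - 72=9*a^3 + 18*a^2 - 801*a - 810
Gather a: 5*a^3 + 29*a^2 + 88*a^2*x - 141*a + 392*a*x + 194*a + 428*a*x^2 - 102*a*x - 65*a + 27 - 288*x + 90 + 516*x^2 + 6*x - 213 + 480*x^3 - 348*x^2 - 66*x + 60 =5*a^3 + a^2*(88*x + 29) + a*(428*x^2 + 290*x - 12) + 480*x^3 + 168*x^2 - 348*x - 36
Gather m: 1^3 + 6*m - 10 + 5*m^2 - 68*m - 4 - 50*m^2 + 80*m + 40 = -45*m^2 + 18*m + 27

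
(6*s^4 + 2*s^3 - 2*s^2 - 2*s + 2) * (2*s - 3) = 12*s^5 - 14*s^4 - 10*s^3 + 2*s^2 + 10*s - 6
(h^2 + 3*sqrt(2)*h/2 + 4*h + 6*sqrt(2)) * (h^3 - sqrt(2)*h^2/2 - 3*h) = h^5 + sqrt(2)*h^4 + 4*h^4 - 9*h^3/2 + 4*sqrt(2)*h^3 - 18*h^2 - 9*sqrt(2)*h^2/2 - 18*sqrt(2)*h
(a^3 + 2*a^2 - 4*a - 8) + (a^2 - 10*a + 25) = a^3 + 3*a^2 - 14*a + 17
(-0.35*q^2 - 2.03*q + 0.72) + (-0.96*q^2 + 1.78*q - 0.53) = -1.31*q^2 - 0.25*q + 0.19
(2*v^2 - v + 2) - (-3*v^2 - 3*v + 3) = 5*v^2 + 2*v - 1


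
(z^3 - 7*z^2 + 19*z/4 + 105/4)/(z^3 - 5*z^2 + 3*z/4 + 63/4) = (z - 5)/(z - 3)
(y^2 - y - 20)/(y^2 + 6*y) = (y^2 - y - 20)/(y*(y + 6))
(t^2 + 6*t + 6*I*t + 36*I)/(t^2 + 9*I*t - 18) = (t + 6)/(t + 3*I)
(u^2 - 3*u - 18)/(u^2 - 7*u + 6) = (u + 3)/(u - 1)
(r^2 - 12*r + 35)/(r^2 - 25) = (r - 7)/(r + 5)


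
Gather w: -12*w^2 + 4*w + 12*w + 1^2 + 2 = -12*w^2 + 16*w + 3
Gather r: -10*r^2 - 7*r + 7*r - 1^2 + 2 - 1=-10*r^2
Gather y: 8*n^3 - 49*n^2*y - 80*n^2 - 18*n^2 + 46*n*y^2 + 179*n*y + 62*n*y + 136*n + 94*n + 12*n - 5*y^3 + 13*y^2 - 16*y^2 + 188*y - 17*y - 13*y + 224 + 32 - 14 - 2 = 8*n^3 - 98*n^2 + 242*n - 5*y^3 + y^2*(46*n - 3) + y*(-49*n^2 + 241*n + 158) + 240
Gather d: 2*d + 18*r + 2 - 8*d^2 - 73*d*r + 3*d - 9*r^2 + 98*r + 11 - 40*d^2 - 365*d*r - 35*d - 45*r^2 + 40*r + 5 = -48*d^2 + d*(-438*r - 30) - 54*r^2 + 156*r + 18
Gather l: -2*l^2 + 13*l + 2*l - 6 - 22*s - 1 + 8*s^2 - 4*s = -2*l^2 + 15*l + 8*s^2 - 26*s - 7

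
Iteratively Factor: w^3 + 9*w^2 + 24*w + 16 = (w + 1)*(w^2 + 8*w + 16) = (w + 1)*(w + 4)*(w + 4)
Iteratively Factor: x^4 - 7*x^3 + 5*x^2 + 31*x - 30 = (x - 1)*(x^3 - 6*x^2 - x + 30) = (x - 5)*(x - 1)*(x^2 - x - 6) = (x - 5)*(x - 3)*(x - 1)*(x + 2)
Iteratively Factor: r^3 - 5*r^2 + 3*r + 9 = (r - 3)*(r^2 - 2*r - 3) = (r - 3)*(r + 1)*(r - 3)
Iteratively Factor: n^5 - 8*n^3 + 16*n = (n - 2)*(n^4 + 2*n^3 - 4*n^2 - 8*n) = (n - 2)*(n + 2)*(n^3 - 4*n) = (n - 2)*(n + 2)^2*(n^2 - 2*n) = (n - 2)^2*(n + 2)^2*(n)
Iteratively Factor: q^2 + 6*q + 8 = (q + 4)*(q + 2)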